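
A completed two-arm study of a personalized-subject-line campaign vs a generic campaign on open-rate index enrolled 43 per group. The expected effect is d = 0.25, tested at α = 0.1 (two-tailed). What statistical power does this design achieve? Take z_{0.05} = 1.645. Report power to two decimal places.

power ≈ 0.31

For two equal groups, power = Φ(d·√(n/2) − z_{α/2}).
d·√(n/2) = 0.25 × √(43/2) = 0.25 × 4.637 = 1.159.
z_β = 1.159 − 1.645 = -0.486.
Power = Φ(-0.486) = 0.314.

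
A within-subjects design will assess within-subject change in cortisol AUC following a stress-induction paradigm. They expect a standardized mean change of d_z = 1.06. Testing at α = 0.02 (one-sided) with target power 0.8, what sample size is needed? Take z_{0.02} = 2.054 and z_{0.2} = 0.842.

n = 8 pairs

For a paired (one-sample on differences) test: n = ((z_{α} + z_β) / d)².
z_{α} + z_β = 2.054 + 0.842 = 2.896.
n = (2.896 / 1.06)² = 2.732² = 7.46.
Round up.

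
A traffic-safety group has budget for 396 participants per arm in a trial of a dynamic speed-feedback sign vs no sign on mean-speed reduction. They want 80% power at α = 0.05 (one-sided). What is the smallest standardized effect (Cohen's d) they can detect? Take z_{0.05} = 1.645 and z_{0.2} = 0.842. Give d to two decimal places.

For two independent groups of n = 396 each: d_min = (z_{α} + z_β)·√(2/n).
z-sum = 1.645 + 0.842 = 2.487.
d_min = 2.487 × √(2/396) = 2.487 × 0.0711 = 0.177.

d_min ≈ 0.18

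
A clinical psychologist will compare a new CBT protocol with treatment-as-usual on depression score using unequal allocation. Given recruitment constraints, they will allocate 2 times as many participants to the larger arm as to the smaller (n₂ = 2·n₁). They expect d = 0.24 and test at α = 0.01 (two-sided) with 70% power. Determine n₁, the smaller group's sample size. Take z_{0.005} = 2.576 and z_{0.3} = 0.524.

With allocation ratio k = n₂/n₁ = 2, Var(x̄₁−x̄₂) = σ²(1/n₁ + 1/(k·n₁)) = σ²·(k+1)/(k·n₁).
So n₁ = (1 + 1/k)·((z_{α/2} + z_β)/d)² = 1.500 × (3.100/0.24)².
n₁ = 1.500 × 166.84 = 250.3.
Round up: n₁ = 251, giving n₂ = 2 × 251 = 502.

n₁ = 251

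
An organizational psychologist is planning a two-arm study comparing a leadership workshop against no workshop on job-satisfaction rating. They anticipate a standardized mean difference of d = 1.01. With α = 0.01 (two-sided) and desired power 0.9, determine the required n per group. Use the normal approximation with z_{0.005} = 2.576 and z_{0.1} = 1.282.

For two independent groups with equal n: n = 2·((z_{α/2} + z_β) / d)².
z_{α/2} + z_β = 2.576 + 1.282 = 3.858.
n = 2 × (3.858 / 1.01)² = 2 × 3.820² = 2 × 14.59 = 29.2.
Round up to the next whole participant.

n = 30 per group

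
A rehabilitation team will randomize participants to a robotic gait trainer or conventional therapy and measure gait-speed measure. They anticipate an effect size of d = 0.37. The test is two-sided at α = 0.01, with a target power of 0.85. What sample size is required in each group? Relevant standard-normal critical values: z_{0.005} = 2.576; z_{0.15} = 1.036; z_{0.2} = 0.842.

n = 191 per group

For two independent groups with equal n: n = 2·((z_{α/2} + z_β) / d)².
z_{α/2} + z_β = 2.576 + 1.036 = 3.612.
n = 2 × (3.612 / 0.37)² = 2 × 9.762² = 2 × 95.30 = 190.6.
Round up to the next whole participant.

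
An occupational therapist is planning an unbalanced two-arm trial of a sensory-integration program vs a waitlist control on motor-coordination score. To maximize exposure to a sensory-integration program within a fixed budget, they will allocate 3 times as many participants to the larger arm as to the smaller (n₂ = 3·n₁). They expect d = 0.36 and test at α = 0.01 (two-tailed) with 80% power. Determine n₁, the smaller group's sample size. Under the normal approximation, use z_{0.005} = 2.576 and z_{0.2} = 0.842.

n₁ = 121

With allocation ratio k = n₂/n₁ = 3, Var(x̄₁−x̄₂) = σ²(1/n₁ + 1/(k·n₁)) = σ²·(k+1)/(k·n₁).
So n₁ = (1 + 1/k)·((z_{α/2} + z_β)/d)² = 1.333 × (3.418/0.36)².
n₁ = 1.333 × 90.14 = 120.2.
Round up: n₁ = 121, giving n₂ = 3 × 121 = 363.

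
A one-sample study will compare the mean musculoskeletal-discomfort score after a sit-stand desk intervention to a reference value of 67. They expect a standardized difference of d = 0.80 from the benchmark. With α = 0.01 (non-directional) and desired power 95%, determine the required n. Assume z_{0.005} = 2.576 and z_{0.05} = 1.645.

For a one-sample test: n = ((z_{α/2} + z_β) / d)².
z_{α/2} + z_β = 2.576 + 1.645 = 4.221.
n = (4.221 / 0.80)² = 5.276² = 27.84.
Round up.

n = 28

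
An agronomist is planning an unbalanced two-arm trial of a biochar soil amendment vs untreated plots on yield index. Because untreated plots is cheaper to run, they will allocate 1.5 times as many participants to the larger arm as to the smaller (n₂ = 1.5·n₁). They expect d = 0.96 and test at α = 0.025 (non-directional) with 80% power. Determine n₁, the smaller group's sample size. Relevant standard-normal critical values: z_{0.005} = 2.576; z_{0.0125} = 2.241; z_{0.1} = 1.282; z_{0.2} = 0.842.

n₁ = 18

With allocation ratio k = n₂/n₁ = 1.5, Var(x̄₁−x̄₂) = σ²(1/n₁ + 1/(k·n₁)) = σ²·(k+1)/(k·n₁).
So n₁ = (1 + 1/k)·((z_{α/2} + z_β)/d)² = 1.667 × (3.083/0.96)².
n₁ = 1.667 × 10.31 = 17.2.
Round up: n₁ = 18, giving n₂ = 1.5 × 18 = 27.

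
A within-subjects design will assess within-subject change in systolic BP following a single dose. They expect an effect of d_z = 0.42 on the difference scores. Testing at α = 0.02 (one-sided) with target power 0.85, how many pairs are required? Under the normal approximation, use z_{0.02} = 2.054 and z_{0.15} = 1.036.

For a paired (one-sample on differences) test: n = ((z_{α} + z_β) / d)².
z_{α} + z_β = 2.054 + 1.036 = 3.090.
n = (3.090 / 0.42)² = 7.357² = 54.13.
Round up.

n = 55 pairs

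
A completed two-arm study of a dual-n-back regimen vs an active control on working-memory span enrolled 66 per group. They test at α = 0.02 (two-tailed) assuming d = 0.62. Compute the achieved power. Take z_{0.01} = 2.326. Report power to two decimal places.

For two equal groups, power = Φ(d·√(n/2) − z_{α/2}).
d·√(n/2) = 0.62 × √(66/2) = 0.62 × 5.745 = 3.562.
z_β = 3.562 − 2.326 = 1.236.
Power = Φ(1.236) = 0.892.

power ≈ 0.89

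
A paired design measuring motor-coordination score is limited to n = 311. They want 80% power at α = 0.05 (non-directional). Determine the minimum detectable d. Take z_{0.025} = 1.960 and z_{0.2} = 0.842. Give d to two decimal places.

For a single sample (or paired design) of n = 311: d_min = (z_{α/2} + z_β)/√n.
z-sum = 1.960 + 0.842 = 2.802.
d_min = 2.802 / √311 = 2.802 / 17.635 = 0.159.

d_min ≈ 0.16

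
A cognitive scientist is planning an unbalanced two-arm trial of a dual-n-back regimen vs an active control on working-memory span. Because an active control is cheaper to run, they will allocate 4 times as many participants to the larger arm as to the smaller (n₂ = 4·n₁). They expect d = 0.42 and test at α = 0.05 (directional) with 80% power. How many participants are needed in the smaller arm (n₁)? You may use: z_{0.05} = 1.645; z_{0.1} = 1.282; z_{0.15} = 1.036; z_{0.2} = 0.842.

n₁ = 44

With allocation ratio k = n₂/n₁ = 4, Var(x̄₁−x̄₂) = σ²(1/n₁ + 1/(k·n₁)) = σ²·(k+1)/(k·n₁).
So n₁ = (1 + 1/k)·((z_{α} + z_β)/d)² = 1.250 × (2.487/0.42)².
n₁ = 1.250 × 35.06 = 43.8.
Round up: n₁ = 44, giving n₂ = 4 × 44 = 176.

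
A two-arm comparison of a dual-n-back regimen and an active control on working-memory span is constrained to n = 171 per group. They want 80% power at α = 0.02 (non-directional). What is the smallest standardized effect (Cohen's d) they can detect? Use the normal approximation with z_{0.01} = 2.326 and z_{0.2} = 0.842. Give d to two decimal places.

d_min ≈ 0.34

For two independent groups of n = 171 each: d_min = (z_{α/2} + z_β)·√(2/n).
z-sum = 2.326 + 0.842 = 3.168.
d_min = 3.168 × √(2/171) = 3.168 × 0.1081 = 0.343.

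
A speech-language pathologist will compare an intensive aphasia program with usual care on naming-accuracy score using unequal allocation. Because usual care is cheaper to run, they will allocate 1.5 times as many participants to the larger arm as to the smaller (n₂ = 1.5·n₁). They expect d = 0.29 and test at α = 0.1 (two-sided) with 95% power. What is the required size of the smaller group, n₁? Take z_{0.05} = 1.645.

n₁ = 215

With allocation ratio k = n₂/n₁ = 1.5, Var(x̄₁−x̄₂) = σ²(1/n₁ + 1/(k·n₁)) = σ²·(k+1)/(k·n₁).
So n₁ = (1 + 1/k)·((z_{α/2} + z_β)/d)² = 1.667 × (3.290/0.29)².
n₁ = 1.667 × 128.71 = 214.5.
Round up: n₁ = 215, giving n₂ = ⌈1.5 × 215⌉ = ⌈322.5⌉ = 323.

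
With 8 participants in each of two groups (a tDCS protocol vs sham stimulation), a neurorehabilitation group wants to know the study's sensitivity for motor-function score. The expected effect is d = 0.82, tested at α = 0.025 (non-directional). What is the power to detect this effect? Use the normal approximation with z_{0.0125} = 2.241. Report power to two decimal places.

For two equal groups, power = Φ(d·√(n/2) − z_{α/2}).
d·√(n/2) = 0.82 × √(8/2) = 0.82 × 2.000 = 1.640.
z_β = 1.640 − 2.241 = -0.601.
Power = Φ(-0.601) = 0.274.

power ≈ 0.27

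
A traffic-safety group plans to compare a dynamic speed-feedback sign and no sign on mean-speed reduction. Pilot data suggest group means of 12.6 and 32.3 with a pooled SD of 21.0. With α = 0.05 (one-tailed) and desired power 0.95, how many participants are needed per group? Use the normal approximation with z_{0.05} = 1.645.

n = 25 per group

Cohen's d = |M₁ − M₂| / SD_pooled = |12.6 − 32.3| / 21.0 = 19.7 / 21.0 = 0.938.
For two independent groups with equal n: n = 2·((z_{α} + z_β) / d)².
z_{α} + z_β = 1.645 + 1.645 = 3.290.
n = 2 × (3.290 / 0.938)² = 2 × 3.507² = 2 × 12.30 = 24.6.
Round up to the next whole participant.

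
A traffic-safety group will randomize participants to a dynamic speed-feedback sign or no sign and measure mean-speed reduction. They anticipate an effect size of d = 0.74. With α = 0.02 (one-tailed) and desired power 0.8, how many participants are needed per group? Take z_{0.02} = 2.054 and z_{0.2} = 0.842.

For two independent groups with equal n: n = 2·((z_{α} + z_β) / d)².
z_{α} + z_β = 2.054 + 0.842 = 2.896.
n = 2 × (2.896 / 0.74)² = 2 × 3.914² = 2 × 15.32 = 30.6.
Round up to the next whole participant.

n = 31 per group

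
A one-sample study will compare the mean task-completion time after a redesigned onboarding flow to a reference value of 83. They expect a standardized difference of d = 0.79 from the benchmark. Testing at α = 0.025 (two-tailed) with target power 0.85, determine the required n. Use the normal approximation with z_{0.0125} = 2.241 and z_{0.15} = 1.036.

For a one-sample test: n = ((z_{α/2} + z_β) / d)².
z_{α/2} + z_β = 2.241 + 1.036 = 3.277.
n = (3.277 / 0.79)² = 4.148² = 17.21.
Round up.

n = 18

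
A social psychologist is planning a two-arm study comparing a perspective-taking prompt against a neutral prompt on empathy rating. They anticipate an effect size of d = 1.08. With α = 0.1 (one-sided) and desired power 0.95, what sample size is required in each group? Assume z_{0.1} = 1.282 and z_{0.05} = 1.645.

For two independent groups with equal n: n = 2·((z_{α} + z_β) / d)².
z_{α} + z_β = 1.282 + 1.645 = 2.927.
n = 2 × (2.927 / 1.08)² = 2 × 2.710² = 2 × 7.35 = 14.7.
Round up to the next whole participant.

n = 15 per group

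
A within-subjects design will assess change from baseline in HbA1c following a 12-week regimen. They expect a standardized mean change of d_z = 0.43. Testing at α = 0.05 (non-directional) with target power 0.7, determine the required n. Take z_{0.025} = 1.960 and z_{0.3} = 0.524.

For a paired (one-sample on differences) test: n = ((z_{α/2} + z_β) / d)².
z_{α/2} + z_β = 1.960 + 0.524 = 2.484.
n = (2.484 / 0.43)² = 5.777² = 33.37.
Round up.

n = 34 pairs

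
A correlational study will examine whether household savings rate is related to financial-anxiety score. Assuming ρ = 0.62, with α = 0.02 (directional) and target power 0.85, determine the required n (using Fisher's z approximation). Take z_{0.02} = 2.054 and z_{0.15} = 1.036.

n = 22

Fisher's z: C = ½·ln((1+r)/(1−r)) = ½·ln(4.2632) = 0.7250.
n = ((z_{α} + z_β)/C)² + 3.
(2.054 + 1.036) / 0.7250 = 3.090 / 0.7250 = 4.262.
n = 4.262² + 3 = 18.17 + 3 = 21.2.
Round up.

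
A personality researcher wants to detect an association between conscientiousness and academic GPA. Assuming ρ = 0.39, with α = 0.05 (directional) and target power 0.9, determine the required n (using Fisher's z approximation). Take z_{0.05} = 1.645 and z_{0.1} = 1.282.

Fisher's z: C = ½·ln((1+r)/(1−r)) = ½·ln(2.2787) = 0.4118.
n = ((z_{α} + z_β)/C)² + 3.
(1.645 + 1.282) / 0.4118 = 2.927 / 0.4118 = 7.108.
n = 7.108² + 3 = 50.52 + 3 = 53.5.
Round up.

n = 54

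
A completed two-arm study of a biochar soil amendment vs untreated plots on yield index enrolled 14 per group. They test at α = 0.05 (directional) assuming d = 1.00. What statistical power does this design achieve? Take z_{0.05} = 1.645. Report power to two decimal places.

power ≈ 0.84

For two equal groups, power = Φ(d·√(n/2) − z_{α}).
d·√(n/2) = 1.00 × √(14/2) = 1.00 × 2.646 = 2.646.
z_β = 2.646 − 1.645 = 1.001.
Power = Φ(1.001) = 0.842.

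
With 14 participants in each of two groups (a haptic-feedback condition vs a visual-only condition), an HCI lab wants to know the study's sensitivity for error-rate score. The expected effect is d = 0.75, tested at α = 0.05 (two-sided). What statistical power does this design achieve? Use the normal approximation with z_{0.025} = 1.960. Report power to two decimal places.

power ≈ 0.51

For two equal groups, power = Φ(d·√(n/2) − z_{α/2}).
d·√(n/2) = 0.75 × √(14/2) = 0.75 × 2.646 = 1.984.
z_β = 1.984 − 1.960 = 0.024.
Power = Φ(0.024) = 0.510.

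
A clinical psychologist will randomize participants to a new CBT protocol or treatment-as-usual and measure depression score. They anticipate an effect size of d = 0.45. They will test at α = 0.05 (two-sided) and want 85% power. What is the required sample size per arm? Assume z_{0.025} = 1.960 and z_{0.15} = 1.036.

For two independent groups with equal n: n = 2·((z_{α/2} + z_β) / d)².
z_{α/2} + z_β = 1.960 + 1.036 = 2.996.
n = 2 × (2.996 / 0.45)² = 2 × 6.658² = 2 × 44.33 = 88.7.
Round up to the next whole participant.

n = 89 per group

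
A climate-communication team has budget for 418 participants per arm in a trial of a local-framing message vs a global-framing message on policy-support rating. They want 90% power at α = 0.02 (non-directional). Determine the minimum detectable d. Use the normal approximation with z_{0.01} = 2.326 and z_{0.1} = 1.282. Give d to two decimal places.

For two independent groups of n = 418 each: d_min = (z_{α/2} + z_β)·√(2/n).
z-sum = 2.326 + 1.282 = 3.608.
d_min = 3.608 × √(2/418) = 3.608 × 0.0692 = 0.250.

d_min ≈ 0.25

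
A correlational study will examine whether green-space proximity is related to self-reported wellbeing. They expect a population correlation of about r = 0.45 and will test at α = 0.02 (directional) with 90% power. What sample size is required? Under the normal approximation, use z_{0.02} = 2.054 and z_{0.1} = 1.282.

Fisher's z: C = ½·ln((1+r)/(1−r)) = ½·ln(2.6364) = 0.4847.
n = ((z_{α} + z_β)/C)² + 3.
(2.054 + 1.282) / 0.4847 = 3.336 / 0.4847 = 6.883.
n = 6.883² + 3 = 47.37 + 3 = 50.4.
Round up.

n = 51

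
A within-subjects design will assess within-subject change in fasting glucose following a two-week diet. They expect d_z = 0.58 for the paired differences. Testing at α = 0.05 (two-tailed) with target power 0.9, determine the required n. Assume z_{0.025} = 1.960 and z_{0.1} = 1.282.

n = 32 pairs

For a paired (one-sample on differences) test: n = ((z_{α/2} + z_β) / d)².
z_{α/2} + z_β = 1.960 + 1.282 = 3.242.
n = (3.242 / 0.58)² = 5.590² = 31.24.
Round up.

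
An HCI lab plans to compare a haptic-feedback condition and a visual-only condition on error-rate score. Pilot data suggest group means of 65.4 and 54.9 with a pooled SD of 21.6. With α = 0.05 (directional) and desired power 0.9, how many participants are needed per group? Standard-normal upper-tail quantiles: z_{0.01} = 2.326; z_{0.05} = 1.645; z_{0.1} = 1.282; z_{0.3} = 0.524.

Cohen's d = |M₁ − M₂| / SD_pooled = |65.4 − 54.9| / 21.6 = 10.5 / 21.6 = 0.486.
For two independent groups with equal n: n = 2·((z_{α} + z_β) / d)².
z_{α} + z_β = 1.645 + 1.282 = 2.927.
n = 2 × (2.927 / 0.486)² = 2 × 6.023² = 2 × 36.27 = 72.5.
Round up to the next whole participant.

n = 73 per group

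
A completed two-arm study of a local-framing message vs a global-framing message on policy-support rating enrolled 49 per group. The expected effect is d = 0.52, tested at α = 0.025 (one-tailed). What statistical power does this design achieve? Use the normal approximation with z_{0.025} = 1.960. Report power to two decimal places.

power ≈ 0.73

For two equal groups, power = Φ(d·√(n/2) − z_{α}).
d·√(n/2) = 0.52 × √(49/2) = 0.52 × 4.950 = 2.574.
z_β = 2.574 − 1.960 = 0.614.
Power = Φ(0.614) = 0.730.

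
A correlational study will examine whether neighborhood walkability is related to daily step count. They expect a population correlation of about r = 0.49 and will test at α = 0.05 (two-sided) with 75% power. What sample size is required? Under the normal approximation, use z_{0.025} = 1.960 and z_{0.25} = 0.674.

Fisher's z: C = ½·ln((1+r)/(1−r)) = ½·ln(2.9216) = 0.5361.
n = ((z_{α/2} + z_β)/C)² + 3.
(1.960 + 0.674) / 0.5361 = 2.634 / 0.5361 = 4.913.
n = 4.913² + 3 = 24.14 + 3 = 27.1.
Round up.

n = 28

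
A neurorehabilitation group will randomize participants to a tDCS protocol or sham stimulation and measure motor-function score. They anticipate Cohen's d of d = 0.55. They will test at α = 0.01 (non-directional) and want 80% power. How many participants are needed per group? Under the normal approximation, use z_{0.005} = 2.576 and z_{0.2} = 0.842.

n = 78 per group

For two independent groups with equal n: n = 2·((z_{α/2} + z_β) / d)².
z_{α/2} + z_β = 2.576 + 0.842 = 3.418.
n = 2 × (3.418 / 0.55)² = 2 × 6.215² = 2 × 38.62 = 77.2.
Round up to the next whole participant.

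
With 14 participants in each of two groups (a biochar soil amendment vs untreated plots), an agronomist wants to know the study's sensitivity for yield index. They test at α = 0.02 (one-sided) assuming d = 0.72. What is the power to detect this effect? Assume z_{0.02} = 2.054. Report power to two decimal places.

For two equal groups, power = Φ(d·√(n/2) − z_{α}).
d·√(n/2) = 0.72 × √(14/2) = 0.72 × 2.646 = 1.905.
z_β = 1.905 − 2.054 = -0.149.
Power = Φ(-0.149) = 0.441.

power ≈ 0.44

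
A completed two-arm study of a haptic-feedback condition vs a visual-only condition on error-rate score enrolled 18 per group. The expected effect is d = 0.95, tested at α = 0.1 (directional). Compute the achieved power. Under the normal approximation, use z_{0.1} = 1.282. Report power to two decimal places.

power ≈ 0.94

For two equal groups, power = Φ(d·√(n/2) − z_{α}).
d·√(n/2) = 0.95 × √(18/2) = 0.95 × 3.000 = 2.850.
z_β = 2.850 − 1.282 = 1.568.
Power = Φ(1.568) = 0.942.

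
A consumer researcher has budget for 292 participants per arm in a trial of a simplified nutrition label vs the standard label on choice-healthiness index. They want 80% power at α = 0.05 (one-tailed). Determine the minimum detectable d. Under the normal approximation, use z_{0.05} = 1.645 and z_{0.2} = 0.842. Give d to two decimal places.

d_min ≈ 0.21

For two independent groups of n = 292 each: d_min = (z_{α} + z_β)·√(2/n).
z-sum = 1.645 + 0.842 = 2.487.
d_min = 2.487 × √(2/292) = 2.487 × 0.0828 = 0.206.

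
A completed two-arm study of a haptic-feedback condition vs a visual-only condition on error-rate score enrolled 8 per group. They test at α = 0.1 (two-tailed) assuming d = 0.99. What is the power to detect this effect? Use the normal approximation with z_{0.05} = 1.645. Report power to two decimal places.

power ≈ 0.63

For two equal groups, power = Φ(d·√(n/2) − z_{α/2}).
d·√(n/2) = 0.99 × √(8/2) = 0.99 × 2.000 = 1.980.
z_β = 1.980 − 1.645 = 0.335.
Power = Φ(0.335) = 0.631.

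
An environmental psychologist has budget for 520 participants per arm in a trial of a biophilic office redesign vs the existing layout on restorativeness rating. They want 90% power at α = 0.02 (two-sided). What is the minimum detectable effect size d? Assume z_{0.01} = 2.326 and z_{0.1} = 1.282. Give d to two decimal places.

d_min ≈ 0.22

For two independent groups of n = 520 each: d_min = (z_{α/2} + z_β)·√(2/n).
z-sum = 2.326 + 1.282 = 3.608.
d_min = 3.608 × √(2/520) = 3.608 × 0.0620 = 0.224.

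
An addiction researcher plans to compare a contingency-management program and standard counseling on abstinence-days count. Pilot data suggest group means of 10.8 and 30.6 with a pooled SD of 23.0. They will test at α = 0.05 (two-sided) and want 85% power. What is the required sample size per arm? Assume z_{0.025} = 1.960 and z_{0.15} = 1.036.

n = 25 per group

Cohen's d = |M₁ − M₂| / SD_pooled = |10.8 − 30.6| / 23.0 = 19.8 / 23.0 = 0.861.
For two independent groups with equal n: n = 2·((z_{α/2} + z_β) / d)².
z_{α/2} + z_β = 1.960 + 1.036 = 2.996.
n = 2 × (2.996 / 0.861)² = 2 × 3.480² = 2 × 12.11 = 24.2.
Round up to the next whole participant.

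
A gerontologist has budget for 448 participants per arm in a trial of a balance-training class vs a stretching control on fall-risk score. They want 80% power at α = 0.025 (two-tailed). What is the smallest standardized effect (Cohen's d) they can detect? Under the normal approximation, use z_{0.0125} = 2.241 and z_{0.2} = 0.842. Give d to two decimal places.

For two independent groups of n = 448 each: d_min = (z_{α/2} + z_β)·√(2/n).
z-sum = 2.241 + 0.842 = 3.083.
d_min = 3.083 × √(2/448) = 3.083 × 0.0668 = 0.206.

d_min ≈ 0.21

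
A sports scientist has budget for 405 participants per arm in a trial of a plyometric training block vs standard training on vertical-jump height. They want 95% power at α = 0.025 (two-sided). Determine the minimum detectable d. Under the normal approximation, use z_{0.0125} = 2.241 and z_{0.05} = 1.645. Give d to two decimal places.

d_min ≈ 0.27

For two independent groups of n = 405 each: d_min = (z_{α/2} + z_β)·√(2/n).
z-sum = 2.241 + 1.645 = 3.886.
d_min = 3.886 × √(2/405) = 3.886 × 0.0703 = 0.273.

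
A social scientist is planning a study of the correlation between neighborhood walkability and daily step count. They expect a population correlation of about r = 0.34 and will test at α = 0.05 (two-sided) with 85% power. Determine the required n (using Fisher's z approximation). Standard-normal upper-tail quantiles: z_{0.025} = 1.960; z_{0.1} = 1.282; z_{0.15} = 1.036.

n = 75

Fisher's z: C = ½·ln((1+r)/(1−r)) = ½·ln(2.0303) = 0.3541.
n = ((z_{α/2} + z_β)/C)² + 3.
(1.960 + 1.036) / 0.3541 = 2.996 / 0.3541 = 8.461.
n = 8.461² + 3 = 71.59 + 3 = 74.6.
Round up.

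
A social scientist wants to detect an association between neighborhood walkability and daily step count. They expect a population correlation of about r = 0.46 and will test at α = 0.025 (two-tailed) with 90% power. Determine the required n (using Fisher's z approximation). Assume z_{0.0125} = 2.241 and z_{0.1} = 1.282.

Fisher's z: C = ½·ln((1+r)/(1−r)) = ½·ln(2.7037) = 0.4973.
n = ((z_{α/2} + z_β)/C)² + 3.
(2.241 + 1.282) / 0.4973 = 3.523 / 0.4973 = 7.084.
n = 7.084² + 3 = 50.19 + 3 = 53.2.
Round up.

n = 54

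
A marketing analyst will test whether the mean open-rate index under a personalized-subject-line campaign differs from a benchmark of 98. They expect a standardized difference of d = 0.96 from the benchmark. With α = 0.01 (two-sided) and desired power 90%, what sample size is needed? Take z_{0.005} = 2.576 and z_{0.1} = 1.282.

n = 17

For a one-sample test: n = ((z_{α/2} + z_β) / d)².
z_{α/2} + z_β = 2.576 + 1.282 = 3.858.
n = (3.858 / 0.96)² = 4.019² = 16.15.
Round up.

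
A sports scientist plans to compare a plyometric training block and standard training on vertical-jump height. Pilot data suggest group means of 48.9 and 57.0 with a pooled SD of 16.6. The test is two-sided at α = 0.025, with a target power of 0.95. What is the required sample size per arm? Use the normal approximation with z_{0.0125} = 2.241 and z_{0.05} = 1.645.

n = 127 per group

Cohen's d = |M₁ − M₂| / SD_pooled = |48.9 − 57.0| / 16.6 = 8.1 / 16.6 = 0.488.
For two independent groups with equal n: n = 2·((z_{α/2} + z_β) / d)².
z_{α/2} + z_β = 2.241 + 1.645 = 3.886.
n = 2 × (3.886 / 0.488)² = 2 × 7.963² = 2 × 63.41 = 126.8.
Round up to the next whole participant.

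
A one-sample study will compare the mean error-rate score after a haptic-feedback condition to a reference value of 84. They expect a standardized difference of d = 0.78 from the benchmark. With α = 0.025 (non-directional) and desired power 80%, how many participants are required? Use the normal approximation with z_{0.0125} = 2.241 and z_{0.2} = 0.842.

n = 16

For a one-sample test: n = ((z_{α/2} + z_β) / d)².
z_{α/2} + z_β = 2.241 + 0.842 = 3.083.
n = (3.083 / 0.78)² = 3.953² = 15.62.
Round up.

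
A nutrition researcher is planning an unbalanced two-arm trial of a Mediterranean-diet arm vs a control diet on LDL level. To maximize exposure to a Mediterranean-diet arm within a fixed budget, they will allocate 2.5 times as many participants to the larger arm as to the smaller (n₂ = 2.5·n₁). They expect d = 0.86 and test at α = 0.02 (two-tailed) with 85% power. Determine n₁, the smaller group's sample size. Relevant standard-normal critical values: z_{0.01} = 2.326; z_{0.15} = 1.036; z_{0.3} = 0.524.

n₁ = 22

With allocation ratio k = n₂/n₁ = 2.5, Var(x̄₁−x̄₂) = σ²(1/n₁ + 1/(k·n₁)) = σ²·(k+1)/(k·n₁).
So n₁ = (1 + 1/k)·((z_{α/2} + z_β)/d)² = 1.400 × (3.362/0.86)².
n₁ = 1.400 × 15.28 = 21.4.
Round up: n₁ = 22, giving n₂ = 2.5 × 22 = 55.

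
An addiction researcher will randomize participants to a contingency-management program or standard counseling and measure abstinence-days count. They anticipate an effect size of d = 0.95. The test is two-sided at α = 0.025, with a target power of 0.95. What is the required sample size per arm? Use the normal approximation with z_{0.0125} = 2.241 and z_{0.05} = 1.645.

n = 34 per group

For two independent groups with equal n: n = 2·((z_{α/2} + z_β) / d)².
z_{α/2} + z_β = 2.241 + 1.645 = 3.886.
n = 2 × (3.886 / 0.95)² = 2 × 4.091² = 2 × 16.73 = 33.5.
Round up to the next whole participant.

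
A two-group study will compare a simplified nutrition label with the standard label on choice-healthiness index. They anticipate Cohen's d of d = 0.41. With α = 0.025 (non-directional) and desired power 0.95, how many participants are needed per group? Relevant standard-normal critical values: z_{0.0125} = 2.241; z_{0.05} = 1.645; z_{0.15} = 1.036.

n = 180 per group

For two independent groups with equal n: n = 2·((z_{α/2} + z_β) / d)².
z_{α/2} + z_β = 2.241 + 1.645 = 3.886.
n = 2 × (3.886 / 0.41)² = 2 × 9.478² = 2 × 89.83 = 179.7.
Round up to the next whole participant.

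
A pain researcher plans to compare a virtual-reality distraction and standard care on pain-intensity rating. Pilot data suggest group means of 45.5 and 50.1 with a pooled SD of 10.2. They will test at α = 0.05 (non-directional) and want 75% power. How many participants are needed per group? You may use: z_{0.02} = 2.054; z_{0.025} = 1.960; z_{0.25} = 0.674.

Cohen's d = |M₁ − M₂| / SD_pooled = |45.5 − 50.1| / 10.2 = 4.6 / 10.2 = 0.451.
For two independent groups with equal n: n = 2·((z_{α/2} + z_β) / d)².
z_{α/2} + z_β = 1.960 + 0.674 = 2.634.
n = 2 × (2.634 / 0.451)² = 2 × 5.840² = 2 × 34.11 = 68.2.
Round up to the next whole participant.

n = 69 per group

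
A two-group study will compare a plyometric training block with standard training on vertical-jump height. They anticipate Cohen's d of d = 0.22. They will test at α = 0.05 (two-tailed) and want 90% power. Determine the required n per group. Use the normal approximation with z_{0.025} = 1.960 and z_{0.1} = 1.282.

n = 435 per group

For two independent groups with equal n: n = 2·((z_{α/2} + z_β) / d)².
z_{α/2} + z_β = 1.960 + 1.282 = 3.242.
n = 2 × (3.242 / 0.22)² = 2 × 14.736² = 2 × 217.16 = 434.3.
Round up to the next whole participant.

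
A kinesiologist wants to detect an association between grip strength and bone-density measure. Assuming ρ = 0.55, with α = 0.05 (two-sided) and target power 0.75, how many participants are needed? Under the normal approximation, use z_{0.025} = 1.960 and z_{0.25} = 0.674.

n = 22

Fisher's z: C = ½·ln((1+r)/(1−r)) = ½·ln(3.4444) = 0.6184.
n = ((z_{α/2} + z_β)/C)² + 3.
(1.960 + 0.674) / 0.6184 = 2.634 / 0.6184 = 4.259.
n = 4.259² + 3 = 18.14 + 3 = 21.1.
Round up.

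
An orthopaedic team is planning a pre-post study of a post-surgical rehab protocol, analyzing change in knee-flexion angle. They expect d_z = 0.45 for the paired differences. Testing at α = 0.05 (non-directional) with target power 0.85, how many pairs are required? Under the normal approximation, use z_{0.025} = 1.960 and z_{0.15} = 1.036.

For a paired (one-sample on differences) test: n = ((z_{α/2} + z_β) / d)².
z_{α/2} + z_β = 1.960 + 1.036 = 2.996.
n = (2.996 / 0.45)² = 6.658² = 44.33.
Round up.

n = 45 pairs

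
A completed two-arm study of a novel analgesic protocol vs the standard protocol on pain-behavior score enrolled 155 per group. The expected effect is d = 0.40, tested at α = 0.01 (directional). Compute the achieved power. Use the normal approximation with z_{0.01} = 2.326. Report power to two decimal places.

For two equal groups, power = Φ(d·√(n/2) − z_{α}).
d·√(n/2) = 0.40 × √(155/2) = 0.40 × 8.803 = 3.521.
z_β = 3.521 − 2.326 = 1.195.
Power = Φ(1.195) = 0.884.

power ≈ 0.88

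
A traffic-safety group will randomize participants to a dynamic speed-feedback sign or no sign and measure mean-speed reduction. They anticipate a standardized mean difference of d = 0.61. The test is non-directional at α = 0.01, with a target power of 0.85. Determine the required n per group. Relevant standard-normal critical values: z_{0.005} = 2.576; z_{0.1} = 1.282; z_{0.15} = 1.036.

For two independent groups with equal n: n = 2·((z_{α/2} + z_β) / d)².
z_{α/2} + z_β = 2.576 + 1.036 = 3.612.
n = 2 × (3.612 / 0.61)² = 2 × 5.921² = 2 × 35.06 = 70.1.
Round up to the next whole participant.

n = 71 per group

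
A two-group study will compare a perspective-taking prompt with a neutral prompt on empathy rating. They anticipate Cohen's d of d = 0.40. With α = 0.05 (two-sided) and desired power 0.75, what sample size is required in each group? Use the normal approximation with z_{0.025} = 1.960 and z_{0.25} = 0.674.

For two independent groups with equal n: n = 2·((z_{α/2} + z_β) / d)².
z_{α/2} + z_β = 1.960 + 0.674 = 2.634.
n = 2 × (2.634 / 0.40)² = 2 × 6.585² = 2 × 43.36 = 86.7.
Round up to the next whole participant.

n = 87 per group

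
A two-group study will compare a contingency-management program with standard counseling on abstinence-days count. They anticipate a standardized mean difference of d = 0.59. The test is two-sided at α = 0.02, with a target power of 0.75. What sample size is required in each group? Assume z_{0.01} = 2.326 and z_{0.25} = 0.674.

For two independent groups with equal n: n = 2·((z_{α/2} + z_β) / d)².
z_{α/2} + z_β = 2.326 + 0.674 = 3.000.
n = 2 × (3.000 / 0.59)² = 2 × 5.085² = 2 × 25.85 = 51.7.
Round up to the next whole participant.

n = 52 per group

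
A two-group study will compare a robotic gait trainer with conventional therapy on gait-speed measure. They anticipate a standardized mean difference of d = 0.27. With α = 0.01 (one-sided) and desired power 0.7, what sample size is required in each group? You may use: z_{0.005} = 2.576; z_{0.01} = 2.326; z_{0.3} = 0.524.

For two independent groups with equal n: n = 2·((z_{α} + z_β) / d)².
z_{α} + z_β = 2.326 + 0.524 = 2.850.
n = 2 × (2.850 / 0.27)² = 2 × 10.556² = 2 × 111.42 = 222.8.
Round up to the next whole participant.

n = 223 per group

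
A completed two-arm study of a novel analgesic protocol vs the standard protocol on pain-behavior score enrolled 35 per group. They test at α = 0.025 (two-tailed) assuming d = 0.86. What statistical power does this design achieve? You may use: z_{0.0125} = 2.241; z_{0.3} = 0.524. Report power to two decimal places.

power ≈ 0.91

For two equal groups, power = Φ(d·√(n/2) − z_{α/2}).
d·√(n/2) = 0.86 × √(35/2) = 0.86 × 4.183 = 3.598.
z_β = 3.598 − 2.241 = 1.357.
Power = Φ(1.357) = 0.913.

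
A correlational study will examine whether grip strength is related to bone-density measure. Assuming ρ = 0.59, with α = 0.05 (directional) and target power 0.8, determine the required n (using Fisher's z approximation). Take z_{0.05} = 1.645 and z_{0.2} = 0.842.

n = 17

Fisher's z: C = ½·ln((1+r)/(1−r)) = ½·ln(3.8780) = 0.6777.
n = ((z_{α} + z_β)/C)² + 3.
(1.645 + 0.842) / 0.6777 = 2.487 / 0.6777 = 3.670.
n = 3.670² + 3 = 13.47 + 3 = 16.5.
Round up.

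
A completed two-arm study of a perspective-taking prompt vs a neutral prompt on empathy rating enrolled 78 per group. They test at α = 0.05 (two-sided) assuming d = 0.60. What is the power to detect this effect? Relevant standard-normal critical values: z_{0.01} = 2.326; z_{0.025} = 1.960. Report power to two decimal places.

For two equal groups, power = Φ(d·√(n/2) − z_{α/2}).
d·√(n/2) = 0.60 × √(78/2) = 0.60 × 6.245 = 3.747.
z_β = 3.747 − 1.960 = 1.787.
Power = Φ(1.787) = 0.963.

power ≈ 0.96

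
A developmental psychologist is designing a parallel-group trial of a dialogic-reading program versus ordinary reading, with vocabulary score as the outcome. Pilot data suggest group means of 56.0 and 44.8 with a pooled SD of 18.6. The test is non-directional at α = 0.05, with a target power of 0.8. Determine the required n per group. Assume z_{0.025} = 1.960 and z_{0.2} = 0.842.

n = 44 per group

Cohen's d = |M₁ − M₂| / SD_pooled = |56.0 − 44.8| / 18.6 = 11.2 / 18.6 = 0.602.
For two independent groups with equal n: n = 2·((z_{α/2} + z_β) / d)².
z_{α/2} + z_β = 1.960 + 0.842 = 2.802.
n = 2 × (2.802 / 0.602)² = 2 × 4.654² = 2 × 21.66 = 43.3.
Round up to the next whole participant.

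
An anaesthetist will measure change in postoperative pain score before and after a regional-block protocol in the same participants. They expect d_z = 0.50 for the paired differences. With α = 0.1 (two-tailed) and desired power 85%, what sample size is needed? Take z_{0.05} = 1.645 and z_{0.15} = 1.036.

n = 29 pairs

For a paired (one-sample on differences) test: n = ((z_{α/2} + z_β) / d)².
z_{α/2} + z_β = 1.645 + 1.036 = 2.681.
n = (2.681 / 0.50)² = 5.362² = 28.75.
Round up.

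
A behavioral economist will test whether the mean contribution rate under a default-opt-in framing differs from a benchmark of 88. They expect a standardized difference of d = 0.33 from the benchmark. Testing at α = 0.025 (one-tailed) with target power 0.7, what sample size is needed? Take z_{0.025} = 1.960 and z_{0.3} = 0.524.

n = 57

For a one-sample test: n = ((z_{α} + z_β) / d)².
z_{α} + z_β = 1.960 + 0.524 = 2.484.
n = (2.484 / 0.33)² = 7.527² = 56.66.
Round up.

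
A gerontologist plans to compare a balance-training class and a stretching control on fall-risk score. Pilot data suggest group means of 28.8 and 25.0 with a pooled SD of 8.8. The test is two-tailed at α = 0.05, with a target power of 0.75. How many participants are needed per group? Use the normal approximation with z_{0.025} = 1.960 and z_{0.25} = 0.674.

Cohen's d = |M₁ − M₂| / SD_pooled = |28.8 − 25.0| / 8.8 = 3.8 / 8.8 = 0.432.
For two independent groups with equal n: n = 2·((z_{α/2} + z_β) / d)².
z_{α/2} + z_β = 1.960 + 0.674 = 2.634.
n = 2 × (2.634 / 0.432)² = 2 × 6.097² = 2 × 37.18 = 74.4.
Round up to the next whole participant.

n = 75 per group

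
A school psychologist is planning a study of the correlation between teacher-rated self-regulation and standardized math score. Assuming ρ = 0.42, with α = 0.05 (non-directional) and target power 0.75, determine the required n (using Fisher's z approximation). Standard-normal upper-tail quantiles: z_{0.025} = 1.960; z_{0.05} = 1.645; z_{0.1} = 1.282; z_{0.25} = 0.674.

n = 38

Fisher's z: C = ½·ln((1+r)/(1−r)) = ½·ln(2.4483) = 0.4477.
n = ((z_{α/2} + z_β)/C)² + 3.
(1.960 + 0.674) / 0.4477 = 2.634 / 0.4477 = 5.883.
n = 5.883² + 3 = 34.61 + 3 = 37.6.
Round up.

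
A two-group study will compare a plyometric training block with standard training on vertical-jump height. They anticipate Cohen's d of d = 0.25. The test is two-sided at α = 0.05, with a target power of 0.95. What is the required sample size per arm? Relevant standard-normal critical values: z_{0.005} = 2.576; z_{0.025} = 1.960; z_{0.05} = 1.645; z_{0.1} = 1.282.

For two independent groups with equal n: n = 2·((z_{α/2} + z_β) / d)².
z_{α/2} + z_β = 1.960 + 1.645 = 3.605.
n = 2 × (3.605 / 0.25)² = 2 × 14.420² = 2 × 207.94 = 415.9.
Round up to the next whole participant.

n = 416 per group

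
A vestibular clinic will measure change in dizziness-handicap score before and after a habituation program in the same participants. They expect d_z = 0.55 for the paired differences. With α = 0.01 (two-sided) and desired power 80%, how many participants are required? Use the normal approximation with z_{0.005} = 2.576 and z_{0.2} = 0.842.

n = 39 pairs

For a paired (one-sample on differences) test: n = ((z_{α/2} + z_β) / d)².
z_{α/2} + z_β = 2.576 + 0.842 = 3.418.
n = (3.418 / 0.55)² = 6.215² = 38.62.
Round up.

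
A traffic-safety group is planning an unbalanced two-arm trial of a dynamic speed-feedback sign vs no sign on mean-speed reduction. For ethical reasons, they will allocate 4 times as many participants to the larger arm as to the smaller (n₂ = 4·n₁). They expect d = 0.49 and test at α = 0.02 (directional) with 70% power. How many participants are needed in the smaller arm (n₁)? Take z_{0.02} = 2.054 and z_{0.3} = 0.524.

With allocation ratio k = n₂/n₁ = 4, Var(x̄₁−x̄₂) = σ²(1/n₁ + 1/(k·n₁)) = σ²·(k+1)/(k·n₁).
So n₁ = (1 + 1/k)·((z_{α} + z_β)/d)² = 1.250 × (2.578/0.49)².
n₁ = 1.250 × 27.68 = 34.6.
Round up: n₁ = 35, giving n₂ = 4 × 35 = 140.

n₁ = 35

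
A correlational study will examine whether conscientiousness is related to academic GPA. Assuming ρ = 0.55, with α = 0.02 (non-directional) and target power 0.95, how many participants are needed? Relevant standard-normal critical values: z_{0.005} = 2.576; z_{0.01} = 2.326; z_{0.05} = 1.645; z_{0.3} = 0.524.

Fisher's z: C = ½·ln((1+r)/(1−r)) = ½·ln(3.4444) = 0.6184.
n = ((z_{α/2} + z_β)/C)² + 3.
(2.326 + 1.645) / 0.6184 = 3.971 / 0.6184 = 6.421.
n = 6.421² + 3 = 41.23 + 3 = 44.2.
Round up.

n = 45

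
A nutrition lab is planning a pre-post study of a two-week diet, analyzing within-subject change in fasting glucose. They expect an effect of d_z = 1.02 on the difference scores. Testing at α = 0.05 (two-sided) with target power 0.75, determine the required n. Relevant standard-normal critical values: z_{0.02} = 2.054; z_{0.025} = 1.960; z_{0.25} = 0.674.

For a paired (one-sample on differences) test: n = ((z_{α/2} + z_β) / d)².
z_{α/2} + z_β = 1.960 + 0.674 = 2.634.
n = (2.634 / 1.02)² = 2.582² = 6.67.
Round up.

n = 7 pairs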